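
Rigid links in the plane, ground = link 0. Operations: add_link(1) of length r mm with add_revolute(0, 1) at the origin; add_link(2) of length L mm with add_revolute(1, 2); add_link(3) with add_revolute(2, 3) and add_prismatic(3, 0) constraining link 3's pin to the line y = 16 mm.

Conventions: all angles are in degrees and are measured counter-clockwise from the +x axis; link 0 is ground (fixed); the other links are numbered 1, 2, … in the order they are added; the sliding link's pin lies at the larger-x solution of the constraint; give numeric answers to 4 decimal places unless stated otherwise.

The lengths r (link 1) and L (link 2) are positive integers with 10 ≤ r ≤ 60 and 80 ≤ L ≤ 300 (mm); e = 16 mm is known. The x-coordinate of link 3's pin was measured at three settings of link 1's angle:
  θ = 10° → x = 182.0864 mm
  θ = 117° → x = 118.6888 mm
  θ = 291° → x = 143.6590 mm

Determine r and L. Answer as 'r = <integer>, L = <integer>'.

constraint per measurement: (x − r cos θ)² + (r sin θ − e)² = L²
subtracting the θ₁ and θ₂ equations cancels the r² and L² terms:
r = (x₁² − x₂²) / (2[(x₁cos θ₁ + e sin θ₁) − (x₂cos θ₂ + e sin θ₂)]) = 43.0000 → r = 43
L² = (x₁ − r cos θ₁)² + (r sin θ₁ − e)² = 19599.9887 → L = 140.0000 → L = 140
check at θ₃=291°: x = 143.6590 (printed 143.6590) ✓

r = 43, L = 140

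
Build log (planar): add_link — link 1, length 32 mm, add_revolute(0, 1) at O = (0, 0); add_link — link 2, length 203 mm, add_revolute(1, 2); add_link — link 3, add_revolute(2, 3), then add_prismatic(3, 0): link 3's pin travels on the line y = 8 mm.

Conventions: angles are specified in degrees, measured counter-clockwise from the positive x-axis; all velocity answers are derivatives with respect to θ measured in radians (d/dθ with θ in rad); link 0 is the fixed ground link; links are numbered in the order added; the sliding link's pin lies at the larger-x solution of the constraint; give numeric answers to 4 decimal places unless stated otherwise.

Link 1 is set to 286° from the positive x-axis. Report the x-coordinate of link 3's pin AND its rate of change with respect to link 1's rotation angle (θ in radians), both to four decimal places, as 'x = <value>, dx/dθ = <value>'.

geometry: r = 32 mm, L = 203 mm, e = 8 mm
crank pin P = (r cos θ, r sin θ) = (8.820395, -30.760374)
h = r sin θ − e = -30.760374 − 8 = -38.760374
x = r cos θ + √(L² − h²) = 8.820395 + 199.265234 = 208.085629
dx/dθ = −r sin θ − h·r cos θ/√(L² − h²) (θ in radians; h = -38.760374) = 32.476087

x = 208.0856, dx/dθ = 32.4761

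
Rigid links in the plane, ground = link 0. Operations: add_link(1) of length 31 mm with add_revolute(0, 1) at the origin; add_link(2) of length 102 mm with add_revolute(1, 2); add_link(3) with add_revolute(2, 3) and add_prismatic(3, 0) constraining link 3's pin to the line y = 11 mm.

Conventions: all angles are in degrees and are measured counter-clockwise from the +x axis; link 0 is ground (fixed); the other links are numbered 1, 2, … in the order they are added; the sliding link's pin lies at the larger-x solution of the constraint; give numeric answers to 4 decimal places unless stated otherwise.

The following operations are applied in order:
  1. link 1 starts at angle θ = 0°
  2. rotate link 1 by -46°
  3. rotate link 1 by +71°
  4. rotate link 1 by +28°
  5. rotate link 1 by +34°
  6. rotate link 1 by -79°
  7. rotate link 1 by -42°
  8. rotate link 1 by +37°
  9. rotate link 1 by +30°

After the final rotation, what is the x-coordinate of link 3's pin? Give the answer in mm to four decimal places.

geometry: r = 31 mm, L = 102 mm, e = 11 mm; θ starts at 0°
rotate link 1 by -46°: θ ← 0° -46° = -46°
rotate link 1 by +71°: θ ← -46° +71° = 25°
rotate link 1 by +28°: θ ← 25° +28° = 53°
rotate link 1 by +34°: θ ← 53° +34° = 87°
rotate link 1 by -79°: θ ← 87° -79° = 8°
rotate link 1 by -42°: θ ← 8° -42° = -34°
rotate link 1 by +37°: θ ← -34° +37° = 3°
rotate link 1 by +30°: θ ← 3° +30° = 33°
crank pin P = (r cos θ, r sin θ) = (25.998788, 16.883810)
h = r sin θ − e = 16.883810 − 11 = 5.883810
x = r cos θ + √(L² − h²) = 25.998788 + 101.830157 = 127.828944

127.8289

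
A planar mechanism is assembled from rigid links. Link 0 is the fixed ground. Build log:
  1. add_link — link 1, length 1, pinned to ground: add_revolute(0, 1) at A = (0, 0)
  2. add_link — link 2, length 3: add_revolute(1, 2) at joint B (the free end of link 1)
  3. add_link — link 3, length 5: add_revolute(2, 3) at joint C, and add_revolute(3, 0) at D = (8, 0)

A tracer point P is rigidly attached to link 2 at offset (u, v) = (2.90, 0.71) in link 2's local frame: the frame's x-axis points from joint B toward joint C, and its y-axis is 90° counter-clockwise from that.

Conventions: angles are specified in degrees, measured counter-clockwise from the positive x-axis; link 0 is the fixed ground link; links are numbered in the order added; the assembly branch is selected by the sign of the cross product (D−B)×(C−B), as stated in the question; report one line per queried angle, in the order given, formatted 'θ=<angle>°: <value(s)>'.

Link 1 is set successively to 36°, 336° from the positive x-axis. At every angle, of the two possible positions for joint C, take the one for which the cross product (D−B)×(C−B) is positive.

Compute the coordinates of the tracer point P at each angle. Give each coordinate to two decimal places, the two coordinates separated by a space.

A=(0,0), D=(8.00,0)
θ=36°: B = A + 1.00·(cos36°, sin36°) = (0.8090, 0.5878)
θ=36°: |BD| = 7.2150
θ=36°: circle(B,3.00) ∩ circle(D,5.00): a=2.4987, h=1.6603
θ=36°:   candidates: C₊=(3.4346,2.0390) cross=11.979; C₋=(3.1641,-1.2706) cross=-11.979
θ=36°:   branch + wants cross > 0 → take C=(3.4346,2.0390) (cross=11.979)
θ=36°: ex = (C−B)/|BC| = (0.8752,0.4837); ey = (-0.4837,0.8752)
θ=36°: P = B + 2.90·ex + 0.71·ey = (3.0037,2.6120)
θ=336°: B = A + 1.00·(cos336°, sin336°) = (0.9135, -0.4067)
θ=336°: |BD| = 7.0981
θ=336°: circle(B,3.00) ∩ circle(D,5.00): a=2.4220, h=1.7703
θ=336°:   candidates: C₊=(3.2301,1.4994) cross=12.566; C₋=(3.4330,-2.0353) cross=-12.566
θ=336°:   branch + wants cross > 0 → take C=(3.2301,1.4994) (cross=12.566)
θ=336°: ex = (C−B)/|BC| = (0.7722,0.6354); ey = (-0.6354,0.7722)
θ=336°: P = B + 2.90·ex + 0.71·ey = (2.7018,1.9841)

θ=36°: 3.00 2.61
θ=336°: 2.70 1.98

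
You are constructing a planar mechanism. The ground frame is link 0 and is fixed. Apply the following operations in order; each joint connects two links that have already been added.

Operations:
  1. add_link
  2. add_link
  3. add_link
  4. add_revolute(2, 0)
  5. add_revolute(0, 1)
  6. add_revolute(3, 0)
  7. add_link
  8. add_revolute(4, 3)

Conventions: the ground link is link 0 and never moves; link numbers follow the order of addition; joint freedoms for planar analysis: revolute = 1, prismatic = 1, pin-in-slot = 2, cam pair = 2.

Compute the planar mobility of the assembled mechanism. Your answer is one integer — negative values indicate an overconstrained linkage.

link 0 = ground. State L|J1|J2 = 1|0|0
+link1  2|0|0
+link2  3|0|0
+link3  4|0|0
R(2,0) f=1→J1  4|1|0
R(0,1) f=1→J1  4|2|0
R(3,0) f=1→J1  4|3|0
+link4  5|3|0
R(4,3) f=1→J1  5|4|0
M = 3(5−1)−2·4−0 = 12−8−0 = 4

M = 4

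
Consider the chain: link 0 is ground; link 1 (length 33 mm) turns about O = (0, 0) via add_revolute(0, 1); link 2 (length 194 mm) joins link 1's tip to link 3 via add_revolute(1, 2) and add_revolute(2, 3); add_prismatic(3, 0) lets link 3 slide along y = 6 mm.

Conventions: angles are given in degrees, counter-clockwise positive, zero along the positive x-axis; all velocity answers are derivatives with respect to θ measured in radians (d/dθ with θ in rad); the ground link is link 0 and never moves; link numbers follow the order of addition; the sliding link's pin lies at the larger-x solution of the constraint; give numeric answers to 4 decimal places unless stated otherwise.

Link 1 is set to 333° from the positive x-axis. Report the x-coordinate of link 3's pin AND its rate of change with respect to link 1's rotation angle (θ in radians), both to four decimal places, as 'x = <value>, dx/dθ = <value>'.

geometry: r = 33 mm, L = 194 mm, e = 6 mm
crank pin P = (r cos θ, r sin θ) = (29.403215, -14.981686)
h = r sin θ − e = -14.981686 − 6 = -20.981686
x = r cos θ + √(L² − h²) = 29.403215 + 192.862046 = 222.265261
dx/dθ = −r sin θ − h·r cos θ/√(L² − h²) (θ in radians; h = -20.981686) = 18.180497

x = 222.2653, dx/dθ = 18.1805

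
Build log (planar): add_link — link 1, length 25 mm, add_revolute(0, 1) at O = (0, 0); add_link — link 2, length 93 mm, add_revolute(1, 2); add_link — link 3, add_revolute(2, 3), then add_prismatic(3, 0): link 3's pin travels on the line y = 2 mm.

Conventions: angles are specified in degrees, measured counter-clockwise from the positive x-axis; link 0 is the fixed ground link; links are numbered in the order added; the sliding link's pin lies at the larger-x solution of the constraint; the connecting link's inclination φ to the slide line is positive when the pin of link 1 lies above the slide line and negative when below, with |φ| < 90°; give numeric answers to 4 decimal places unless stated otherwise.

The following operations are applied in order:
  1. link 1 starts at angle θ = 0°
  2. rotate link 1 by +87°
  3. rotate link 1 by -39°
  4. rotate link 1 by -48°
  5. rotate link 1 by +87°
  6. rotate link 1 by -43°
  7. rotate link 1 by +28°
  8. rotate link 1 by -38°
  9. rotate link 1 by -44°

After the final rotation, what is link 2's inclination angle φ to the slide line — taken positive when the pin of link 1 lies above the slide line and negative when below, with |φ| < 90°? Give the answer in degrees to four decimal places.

geometry: r = 25 mm, L = 93 mm, e = 2 mm; θ starts at 0°
rotate link 1 by +87°: θ ← 0° +87° = 87°
rotate link 1 by -39°: θ ← 87° -39° = 48°
rotate link 1 by -48°: θ ← 48° -48° = 0°
rotate link 1 by +87°: θ ← 0° +87° = 87°
rotate link 1 by -43°: θ ← 87° -43° = 44°
rotate link 1 by +28°: θ ← 44° +28° = 72°
rotate link 1 by -38°: θ ← 72° -38° = 34°
rotate link 1 by -44°: θ ← 34° -44° = -10°
h = r sin θ − e = -4.341204 − 2 = -6.341204
sin φ = h / L = -6.341204 / 93 = -0.06818499
φ = arcsin(-0.06818499) = -3.909746°

-3.9097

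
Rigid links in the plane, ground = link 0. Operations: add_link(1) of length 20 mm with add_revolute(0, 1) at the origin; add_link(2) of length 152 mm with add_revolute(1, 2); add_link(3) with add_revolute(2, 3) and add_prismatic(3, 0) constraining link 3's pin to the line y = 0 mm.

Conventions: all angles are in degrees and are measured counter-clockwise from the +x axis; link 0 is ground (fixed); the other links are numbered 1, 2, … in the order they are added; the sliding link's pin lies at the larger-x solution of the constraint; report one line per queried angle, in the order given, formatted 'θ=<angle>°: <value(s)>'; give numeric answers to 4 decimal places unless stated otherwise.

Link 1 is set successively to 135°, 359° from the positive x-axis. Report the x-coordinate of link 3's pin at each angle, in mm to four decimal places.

geometry: r = 20 mm, L = 152 mm, e = 0 mm
θ=135°: crank pin P = (r cos θ, r sin θ) = (-14.142136, 14.142136)
θ=135°: h = r sin θ − e = 14.142136 − 0 = 14.142136
θ=135°: x = r cos θ + √(L² − h²) = -14.142136 + 151.340675 = 137.198540
θ=359°: crank pin P = (r cos θ, r sin θ) = (19.996954, -0.349048)
θ=359°: h = r sin θ − e = -0.349048 − 0 = -0.349048
θ=359°: x = r cos θ + √(L² − h²) = 19.996954 + 151.999599 = 171.996553

θ=135°: 137.1985
θ=359°: 171.9966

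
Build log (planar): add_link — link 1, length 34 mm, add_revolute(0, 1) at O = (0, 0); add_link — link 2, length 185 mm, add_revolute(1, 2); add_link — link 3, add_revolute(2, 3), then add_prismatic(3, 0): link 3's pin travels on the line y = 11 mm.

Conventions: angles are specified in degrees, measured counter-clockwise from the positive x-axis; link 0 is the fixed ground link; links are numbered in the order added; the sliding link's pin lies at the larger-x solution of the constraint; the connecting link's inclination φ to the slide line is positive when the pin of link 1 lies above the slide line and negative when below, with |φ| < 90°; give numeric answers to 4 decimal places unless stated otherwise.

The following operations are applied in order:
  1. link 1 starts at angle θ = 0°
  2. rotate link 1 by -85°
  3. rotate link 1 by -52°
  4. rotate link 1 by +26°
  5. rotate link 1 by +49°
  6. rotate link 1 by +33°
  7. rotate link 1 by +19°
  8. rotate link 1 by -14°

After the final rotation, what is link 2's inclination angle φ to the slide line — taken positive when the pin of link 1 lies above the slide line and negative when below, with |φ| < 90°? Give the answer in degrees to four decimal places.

geometry: r = 34 mm, L = 185 mm, e = 11 mm; θ starts at 0°
rotate link 1 by -85°: θ ← 0° -85° = -85°
rotate link 1 by -52°: θ ← -85° -52° = -137°
rotate link 1 by +26°: θ ← -137° +26° = -111°
rotate link 1 by +49°: θ ← -111° +49° = -62°
rotate link 1 by +33°: θ ← -62° +33° = -29°
rotate link 1 by +19°: θ ← -29° +19° = -10°
rotate link 1 by -14°: θ ← -10° -14° = -24°
h = r sin θ − e = -13.829046 − 11 = -24.829046
sin φ = h / L = -24.829046 / 185 = -0.13421106
φ = arcsin(-0.13421106) = -7.713002°

-7.7130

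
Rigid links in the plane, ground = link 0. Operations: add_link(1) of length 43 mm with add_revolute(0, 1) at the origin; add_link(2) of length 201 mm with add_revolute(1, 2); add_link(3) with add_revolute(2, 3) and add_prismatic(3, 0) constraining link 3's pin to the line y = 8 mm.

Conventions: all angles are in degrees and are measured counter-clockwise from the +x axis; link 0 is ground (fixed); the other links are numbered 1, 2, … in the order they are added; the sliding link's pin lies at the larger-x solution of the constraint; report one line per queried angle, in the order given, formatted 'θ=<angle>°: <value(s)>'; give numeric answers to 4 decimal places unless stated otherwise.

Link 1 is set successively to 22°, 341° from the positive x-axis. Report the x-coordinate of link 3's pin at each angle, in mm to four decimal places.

geometry: r = 43 mm, L = 201 mm, e = 8 mm
θ=22°: crank pin P = (r cos θ, r sin θ) = (39.868906, 16.108084)
θ=22°: h = r sin θ − e = 16.108084 − 8 = 8.108084
θ=22°: x = r cos θ + √(L² − h²) = 39.868906 + 200.836399 = 240.705304
θ=341°: crank pin P = (r cos θ, r sin θ) = (40.657299, -13.999431)
θ=341°: h = r sin θ − e = -13.999431 − 8 = -21.999431
θ=341°: x = r cos θ + √(L² − h²) = 40.657299 + 199.792455 = 240.449754

θ=22°: 240.7053
θ=341°: 240.4498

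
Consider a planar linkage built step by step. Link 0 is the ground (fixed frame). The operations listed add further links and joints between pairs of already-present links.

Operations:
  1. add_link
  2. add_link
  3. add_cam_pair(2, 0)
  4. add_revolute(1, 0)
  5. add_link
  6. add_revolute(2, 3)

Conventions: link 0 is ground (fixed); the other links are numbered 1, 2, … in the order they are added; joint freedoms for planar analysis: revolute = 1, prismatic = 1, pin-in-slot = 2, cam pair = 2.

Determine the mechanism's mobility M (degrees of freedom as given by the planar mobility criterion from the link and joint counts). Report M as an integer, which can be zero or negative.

(L,J1,J2)=(1,0,0); link0 fixed
link1: (2,0,0)
link2: (3,0,0)
C 2-0 [J2]: (3,0,1)
R 1-0 [J1]: (3,1,1)
link3: (4,1,1)
R 2-3 [J1]: (4,2,1)
Grübler: 3·3 − 2·2 − 1 = 4

M = 4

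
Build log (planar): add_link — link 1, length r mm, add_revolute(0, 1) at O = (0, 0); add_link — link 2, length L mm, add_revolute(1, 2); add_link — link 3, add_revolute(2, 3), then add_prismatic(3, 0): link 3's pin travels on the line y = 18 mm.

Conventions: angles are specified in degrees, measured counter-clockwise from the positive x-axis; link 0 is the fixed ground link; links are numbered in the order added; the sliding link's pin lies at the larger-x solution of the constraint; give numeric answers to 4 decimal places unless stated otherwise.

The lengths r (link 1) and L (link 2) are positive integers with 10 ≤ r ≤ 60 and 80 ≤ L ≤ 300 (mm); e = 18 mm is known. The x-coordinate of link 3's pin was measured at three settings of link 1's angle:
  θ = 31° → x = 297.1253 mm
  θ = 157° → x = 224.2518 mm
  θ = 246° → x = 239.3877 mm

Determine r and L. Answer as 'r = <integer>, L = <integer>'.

constraint per measurement: (x − r cos θ)² + (r sin θ − e)² = L²
subtracting the θ₁ and θ₂ equations cancels the r² and L² terms:
r = (x₁² − x₂²) / (2[(x₁cos θ₁ + e sin θ₁) − (x₂cos θ₂ + e sin θ₂)]) = 41.0000 → r = 41
L² = (x₁ − r cos θ₁)² + (r sin θ₁ − e)² = 68643.9882 → L = 262.0000 → L = 262
check at θ₃=246°: x = 239.3877 (printed 239.3877) ✓

r = 41, L = 262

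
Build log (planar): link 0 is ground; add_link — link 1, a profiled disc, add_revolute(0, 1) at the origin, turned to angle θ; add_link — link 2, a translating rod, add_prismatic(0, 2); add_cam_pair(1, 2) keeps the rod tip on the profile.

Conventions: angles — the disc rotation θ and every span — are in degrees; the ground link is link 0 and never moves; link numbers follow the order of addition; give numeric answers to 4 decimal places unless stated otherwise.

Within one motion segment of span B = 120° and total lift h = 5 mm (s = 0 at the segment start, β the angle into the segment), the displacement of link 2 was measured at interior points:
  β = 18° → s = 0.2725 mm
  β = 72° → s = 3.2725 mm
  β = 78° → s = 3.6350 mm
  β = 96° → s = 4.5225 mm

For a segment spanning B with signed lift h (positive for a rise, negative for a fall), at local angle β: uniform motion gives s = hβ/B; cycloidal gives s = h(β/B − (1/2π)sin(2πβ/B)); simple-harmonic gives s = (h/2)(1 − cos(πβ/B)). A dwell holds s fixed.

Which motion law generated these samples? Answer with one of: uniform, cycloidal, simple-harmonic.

candidates at β/B = r: uniform s = h·r (linear in β); cycloidal s = h·(r − sin(2πr)/(2π)); simple-harmonic s = (h/2)(1 − cos(πr))
β=18°: printed 0.2725 | uniform 0.7500, cycloidal 0.1062, simple-harmonic 0.2725
β=72°: printed 3.2725 | uniform 3.0000, cycloidal 3.4677, simple-harmonic 3.2725
β=78°: printed 3.6350 | uniform 3.2500, cycloidal 3.8938, simple-harmonic 3.6350
β=96°: printed 4.5225 | uniform 4.0000, cycloidal 4.7568, simple-harmonic 4.5225
only one law matches every sample → simple-harmonic

simple-harmonic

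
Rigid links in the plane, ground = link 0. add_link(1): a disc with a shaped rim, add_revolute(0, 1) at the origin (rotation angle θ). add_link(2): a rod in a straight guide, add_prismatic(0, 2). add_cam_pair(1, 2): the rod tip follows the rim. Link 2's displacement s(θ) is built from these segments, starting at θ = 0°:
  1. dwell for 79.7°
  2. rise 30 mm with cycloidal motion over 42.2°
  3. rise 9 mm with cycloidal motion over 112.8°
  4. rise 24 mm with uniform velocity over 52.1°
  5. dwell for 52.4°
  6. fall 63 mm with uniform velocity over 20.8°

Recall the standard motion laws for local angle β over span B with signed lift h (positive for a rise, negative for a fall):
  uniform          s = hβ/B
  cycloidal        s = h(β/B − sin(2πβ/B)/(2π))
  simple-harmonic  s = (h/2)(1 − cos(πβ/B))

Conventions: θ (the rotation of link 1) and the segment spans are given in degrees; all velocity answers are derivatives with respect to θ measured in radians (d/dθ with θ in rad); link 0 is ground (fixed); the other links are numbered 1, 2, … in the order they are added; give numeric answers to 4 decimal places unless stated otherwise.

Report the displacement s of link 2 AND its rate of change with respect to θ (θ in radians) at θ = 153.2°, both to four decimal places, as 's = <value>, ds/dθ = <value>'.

segment 1 (0° to 79.7°, dwell): s unchanged at 0.0000
segment 2 (79.7° to 121.9°, cycloidal, h = 30) is passed completely: s = 0.0000 + (30) = 30.0000
θ = 153.2° falls in segment 3 (121.9° to 234.7°, cycloidal, h = 9): β = 153.2 − 121.9 = 31.3°, B = 112.8°; Δs = 9·(0.2775 − sin(2π·0.2775)/(2π)) = 1.0862; s = 30.0000 + 1.0862 = 31.0862
velocity in seg [121.9°–234.7°] (cycloidal), θ in radians: β = 31.3° = 0.5463 rad, B = 112.8° = 1.9687 rad; ds/dθ = (h/B)(1 − cos(2πβ/B)) = (9/1.9687)(1 − cos(2π·0.2775)) = 5.356939 mm/rad

s = 31.0862, ds/dθ = 5.3569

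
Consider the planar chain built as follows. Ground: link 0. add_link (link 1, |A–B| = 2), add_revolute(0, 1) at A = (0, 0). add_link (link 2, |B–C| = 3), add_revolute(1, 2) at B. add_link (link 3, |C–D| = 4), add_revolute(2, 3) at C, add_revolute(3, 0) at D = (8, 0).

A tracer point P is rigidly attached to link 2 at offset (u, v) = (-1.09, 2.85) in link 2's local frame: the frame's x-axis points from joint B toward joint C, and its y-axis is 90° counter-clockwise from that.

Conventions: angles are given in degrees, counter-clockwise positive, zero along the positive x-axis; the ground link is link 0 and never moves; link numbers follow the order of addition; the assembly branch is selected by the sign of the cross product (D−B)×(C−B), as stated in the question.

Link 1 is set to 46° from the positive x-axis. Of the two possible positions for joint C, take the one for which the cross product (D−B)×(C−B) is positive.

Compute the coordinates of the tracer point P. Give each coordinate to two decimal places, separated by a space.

A=(0,0), D=(8.00,0)
B = A + 2.00·(cos46°, sin46°) = (1.3893, 1.4387)
|BD| = 6.7654
circle(B,3.00) ∩ circle(D,4.00): a=2.8654, h=0.8886
  candidates: C₊=(4.3781,1.6976) cross=6.012; C₋=(4.0002,-0.0389) cross=-6.012
  branch + wants cross > 0 → take C=(4.3781,1.6976) (cross=6.012)
ex = (C−B)/|BC| = (0.9963,0.0863); ey = (-0.0863,0.9963)
P = B + -1.09·ex + 2.85·ey = (0.0574,4.1840)

0.06 4.18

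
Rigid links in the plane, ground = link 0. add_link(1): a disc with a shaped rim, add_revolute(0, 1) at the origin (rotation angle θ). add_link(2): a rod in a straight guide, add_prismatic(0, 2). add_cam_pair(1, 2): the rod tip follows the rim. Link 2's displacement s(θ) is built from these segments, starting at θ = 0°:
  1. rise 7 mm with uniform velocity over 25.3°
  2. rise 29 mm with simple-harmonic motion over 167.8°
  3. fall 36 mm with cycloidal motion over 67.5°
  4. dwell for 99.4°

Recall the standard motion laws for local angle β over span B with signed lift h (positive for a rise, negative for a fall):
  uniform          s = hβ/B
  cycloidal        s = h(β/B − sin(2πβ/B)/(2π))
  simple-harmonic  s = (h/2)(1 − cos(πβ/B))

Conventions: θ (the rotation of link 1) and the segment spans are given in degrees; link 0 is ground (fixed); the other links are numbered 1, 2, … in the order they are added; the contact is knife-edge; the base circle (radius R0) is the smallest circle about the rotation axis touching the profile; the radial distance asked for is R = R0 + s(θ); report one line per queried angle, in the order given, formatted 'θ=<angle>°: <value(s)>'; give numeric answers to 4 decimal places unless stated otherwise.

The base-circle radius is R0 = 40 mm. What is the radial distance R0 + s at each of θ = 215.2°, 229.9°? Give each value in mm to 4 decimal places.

segment 1 (0° to 25.3°, uniform, h = 7) is passed completely: s = 0.0000 + (7) = 7.0000
segment 2 (25.3° to 193.1°, simple-harmonic, h = 29) is passed completely: s = 7.0000 + (29) = 36.0000
θ = 215.2° falls in segment 3 (193.1° to 260.6°, cycloidal, h = -36): β = 215.2 − 193.1 = 22.1°, B = 67.5°; Δs = -36·(0.3274 − sin(2π·0.3274)/(2π)) = -6.7215; s = 36.0000 − 6.7215 = 29.2785
θ = 229.9° falls in segment 3 (193.1° to 260.6°, cycloidal, h = -36): β = 229.9 − 193.1 = 36.8°, B = 67.5°; Δs = -36·(0.5452 − sin(2π·0.5452)/(2π)) = -21.2316; s = 36.0000 − 21.2316 = 14.7684
θ=215.2°: R = R0 + s = 40 + 29.2785 = 69.2785
θ=229.9°: R = R0 + s = 40 + 14.7684 = 54.7684

θ=215.2°: 69.2785
θ=229.9°: 54.7684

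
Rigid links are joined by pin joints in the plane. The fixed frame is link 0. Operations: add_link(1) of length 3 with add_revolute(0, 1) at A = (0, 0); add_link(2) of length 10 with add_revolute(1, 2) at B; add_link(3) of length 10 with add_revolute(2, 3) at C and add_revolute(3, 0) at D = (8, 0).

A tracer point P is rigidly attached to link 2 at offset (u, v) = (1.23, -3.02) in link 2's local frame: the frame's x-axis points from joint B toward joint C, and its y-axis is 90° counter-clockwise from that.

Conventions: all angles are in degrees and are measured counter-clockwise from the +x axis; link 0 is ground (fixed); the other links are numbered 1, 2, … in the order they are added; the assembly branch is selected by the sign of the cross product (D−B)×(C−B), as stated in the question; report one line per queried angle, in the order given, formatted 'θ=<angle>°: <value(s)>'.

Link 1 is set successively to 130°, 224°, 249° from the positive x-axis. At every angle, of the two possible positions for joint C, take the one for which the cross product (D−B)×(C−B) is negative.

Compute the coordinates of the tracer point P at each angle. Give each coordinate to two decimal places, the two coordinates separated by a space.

A=(0,0), D=(8.00,0)
θ=130°: B = A + 3.00·(cos130°, sin130°) = (-1.9284, 2.2981)
θ=130°: |BD| = 10.1909
θ=130°: circle(B,10.00) ∩ circle(D,10.00): a=5.0954, h=8.6044
θ=130°:   candidates: C₊=(4.9762,9.5319) cross=87.687; C₋=(1.0954,-7.2337) cross=-87.687
θ=130°:   branch - wants cross < 0 → take C=(1.0954,-7.2337) (cross=-87.687)
θ=130°: ex = (C−B)/|BC| = (0.3024,-0.9532); ey = (0.9532,0.3024)
θ=130°: P = B + 1.23·ex + -3.02·ey = (-4.4351,0.2125)
θ=224°: B = A + 3.00·(cos224°, sin224°) = (-2.1580, -2.0840)
θ=224°: |BD| = 10.3696
θ=224°: circle(B,10.00) ∩ circle(D,10.00): a=5.1848, h=8.5509
θ=224°:   candidates: C₊=(1.2025,7.3345) cross=88.669; C₋=(4.6395,-9.4184) cross=-88.669
θ=224°:   branch - wants cross < 0 → take C=(4.6395,-9.4184) (cross=-88.669)
θ=224°: ex = (C−B)/|BC| = (0.6797,-0.7334); ey = (0.7334,0.6797)
θ=224°: P = B + 1.23·ex + -3.02·ey = (-3.5369,-5.0390)
θ=249°: B = A + 3.00·(cos249°, sin249°) = (-1.0751, -2.8007)
θ=249°: |BD| = 9.4975
θ=249°: circle(B,10.00) ∩ circle(D,10.00): a=4.7487, h=8.8005
θ=249°:   candidates: C₊=(0.8672,7.0088) cross=83.583; C₋=(6.0577,-9.8096) cross=-83.583
θ=249°:   branch - wants cross < 0 → take C=(6.0577,-9.8096) (cross=-83.583)
θ=249°: ex = (C−B)/|BC| = (0.7133,-0.7009); ey = (0.7009,0.7133)
θ=249°: P = B + 1.23·ex + -3.02·ey = (-2.3144,-5.8169)

θ=130°: -4.44 0.21
θ=224°: -3.54 -5.04
θ=249°: -2.31 -5.82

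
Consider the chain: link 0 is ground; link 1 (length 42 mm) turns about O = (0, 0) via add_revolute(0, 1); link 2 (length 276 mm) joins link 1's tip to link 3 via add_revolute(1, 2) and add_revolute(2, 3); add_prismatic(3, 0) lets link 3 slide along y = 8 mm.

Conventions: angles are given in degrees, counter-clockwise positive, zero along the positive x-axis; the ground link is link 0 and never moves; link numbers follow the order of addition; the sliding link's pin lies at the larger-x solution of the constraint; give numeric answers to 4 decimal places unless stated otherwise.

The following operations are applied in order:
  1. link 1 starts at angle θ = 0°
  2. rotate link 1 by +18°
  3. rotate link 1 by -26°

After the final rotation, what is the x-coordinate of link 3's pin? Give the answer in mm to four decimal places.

geometry: r = 42 mm, L = 276 mm, e = 8 mm; θ starts at 0°
rotate link 1 by +18°: θ ← 0° +18° = 18°
rotate link 1 by -26°: θ ← 18° -26° = -8°
crank pin P = (r cos θ, r sin θ) = (41.591259, -5.845270)
h = r sin θ − e = -5.845270 − 8 = -13.845270
x = r cos θ + √(L² − h²) = 41.591259 + 275.652514 = 317.243773

317.2438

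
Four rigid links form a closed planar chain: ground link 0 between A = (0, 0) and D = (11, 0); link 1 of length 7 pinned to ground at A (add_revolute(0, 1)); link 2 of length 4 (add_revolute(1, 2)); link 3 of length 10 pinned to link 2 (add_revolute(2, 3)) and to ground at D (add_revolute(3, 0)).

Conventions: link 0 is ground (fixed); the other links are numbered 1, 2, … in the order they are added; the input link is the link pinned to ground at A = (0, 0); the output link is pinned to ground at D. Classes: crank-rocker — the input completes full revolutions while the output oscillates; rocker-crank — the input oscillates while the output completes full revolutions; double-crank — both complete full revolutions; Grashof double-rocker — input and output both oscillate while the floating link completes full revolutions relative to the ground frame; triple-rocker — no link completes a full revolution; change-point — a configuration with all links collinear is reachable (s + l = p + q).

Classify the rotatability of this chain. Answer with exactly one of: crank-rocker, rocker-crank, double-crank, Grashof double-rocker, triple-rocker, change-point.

lengths: ground=11, input=7, coupler=4, output=10
sorted: s=4 (shortest), l=11 (longest), p+q=17
s + l = 15 vs p + q = 17
s + l < p + q (Grashof) with shortest = coupler link → Grashof double-rocker

Grashof double-rocker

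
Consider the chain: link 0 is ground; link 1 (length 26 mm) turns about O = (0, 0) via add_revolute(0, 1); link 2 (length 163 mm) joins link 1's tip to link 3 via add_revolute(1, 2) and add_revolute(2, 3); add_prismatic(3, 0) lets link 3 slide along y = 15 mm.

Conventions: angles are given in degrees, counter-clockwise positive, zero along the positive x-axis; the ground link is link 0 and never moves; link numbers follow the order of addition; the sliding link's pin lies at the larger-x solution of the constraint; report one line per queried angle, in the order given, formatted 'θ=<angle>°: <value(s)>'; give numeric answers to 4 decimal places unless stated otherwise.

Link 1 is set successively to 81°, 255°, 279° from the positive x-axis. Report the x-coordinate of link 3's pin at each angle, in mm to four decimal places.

geometry: r = 26 mm, L = 163 mm, e = 15 mm
θ=81°: crank pin P = (r cos θ, r sin θ) = (4.067296, 25.679897)
θ=81°: h = r sin θ − e = 25.679897 − 15 = 10.679897
θ=81°: x = r cos θ + √(L² − h²) = 4.067296 + 162.649746 = 166.717042
θ=255°: crank pin P = (r cos θ, r sin θ) = (-6.729295, -25.114071)
θ=255°: h = r sin θ − e = -25.114071 − 15 = -40.114071
θ=255°: x = r cos θ + √(L² − h²) = -6.729295 + 157.986902 = 151.257607
θ=279°: crank pin P = (r cos θ, r sin θ) = (4.067296, -25.679897)
θ=279°: h = r sin θ − e = -25.679897 − 15 = -40.679897
θ=279°: x = r cos θ + √(L² − h²) = 4.067296 + 157.842155 = 161.909451

θ=81°: 166.7170
θ=255°: 151.2576
θ=279°: 161.9095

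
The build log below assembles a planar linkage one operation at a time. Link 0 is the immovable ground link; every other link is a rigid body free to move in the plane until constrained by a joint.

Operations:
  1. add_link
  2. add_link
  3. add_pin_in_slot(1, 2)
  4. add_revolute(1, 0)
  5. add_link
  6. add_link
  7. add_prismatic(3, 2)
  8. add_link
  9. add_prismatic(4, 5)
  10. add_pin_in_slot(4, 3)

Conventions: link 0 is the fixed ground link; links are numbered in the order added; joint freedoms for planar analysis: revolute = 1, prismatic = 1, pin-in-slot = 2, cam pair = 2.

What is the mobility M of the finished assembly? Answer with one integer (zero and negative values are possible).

ground; <1,0,0>
#1 <2,0,0>
#2 <3,0,0>
PS:1↔2 J2 <3,0,1>
R:1↔0 J1 <3,1,1>
#3 <4,1,1>
#4 <5,1,1>
P:3↔2 J1 <5,2,1>
#5 <6,2,1>
P:4↔5 J1 <6,3,1>
PS:4↔3 J2 <6,3,2>
3×5 − 2×3 − 1×2 = 7

M = 7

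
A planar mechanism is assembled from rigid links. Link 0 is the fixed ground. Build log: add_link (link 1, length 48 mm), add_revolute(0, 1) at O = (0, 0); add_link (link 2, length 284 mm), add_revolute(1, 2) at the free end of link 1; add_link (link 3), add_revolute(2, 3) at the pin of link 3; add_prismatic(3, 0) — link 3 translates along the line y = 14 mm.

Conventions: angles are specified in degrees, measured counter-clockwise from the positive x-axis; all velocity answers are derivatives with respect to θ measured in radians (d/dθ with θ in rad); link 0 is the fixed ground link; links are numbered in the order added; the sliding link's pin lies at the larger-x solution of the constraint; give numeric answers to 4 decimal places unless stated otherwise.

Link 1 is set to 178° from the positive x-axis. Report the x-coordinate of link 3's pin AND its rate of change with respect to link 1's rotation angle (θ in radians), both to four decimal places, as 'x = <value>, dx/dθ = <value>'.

geometry: r = 48 mm, L = 284 mm, e = 14 mm
crank pin P = (r cos θ, r sin θ) = (-47.970760, 1.675176)
h = r sin θ − e = 1.675176 − 14 = -12.324824
x = r cos θ + √(L² − h²) = -47.970760 + 283.732442 = 235.761682
dx/dθ = −r sin θ − h·r cos θ/√(L² − h²) (θ in radians; h = -12.324824) = -3.758939

x = 235.7617, dx/dθ = -3.7589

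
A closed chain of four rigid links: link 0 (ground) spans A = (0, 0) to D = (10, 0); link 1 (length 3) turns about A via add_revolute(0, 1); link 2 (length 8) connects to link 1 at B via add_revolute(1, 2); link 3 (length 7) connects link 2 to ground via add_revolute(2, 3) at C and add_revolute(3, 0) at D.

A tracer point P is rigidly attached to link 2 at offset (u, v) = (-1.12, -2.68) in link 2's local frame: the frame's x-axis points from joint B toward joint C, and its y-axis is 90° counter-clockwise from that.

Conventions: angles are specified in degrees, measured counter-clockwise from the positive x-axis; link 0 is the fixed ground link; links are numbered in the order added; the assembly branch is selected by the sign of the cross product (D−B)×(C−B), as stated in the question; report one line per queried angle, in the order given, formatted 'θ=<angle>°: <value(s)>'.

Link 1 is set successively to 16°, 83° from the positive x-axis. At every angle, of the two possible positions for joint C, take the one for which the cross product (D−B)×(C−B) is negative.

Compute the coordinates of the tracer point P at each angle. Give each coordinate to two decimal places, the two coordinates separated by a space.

A=(0,0), D=(10.00,0)
θ=16°: B = A + 3.00·(cos16°, sin16°) = (2.8838, 0.8269)
θ=16°: |BD| = 7.1641
θ=16°: circle(B,8.00) ∩ circle(D,7.00): a=4.6289, h=6.5248
θ=16°:   candidates: C₊=(8.2349,6.7738) cross=46.744; C₋=(6.7287,-6.1886) cross=-46.744
θ=16°:   branch - wants cross < 0 → take C=(6.7287,-6.1886) (cross=-46.744)
θ=16°: ex = (C−B)/|BC| = (0.4806,-0.8769); ey = (0.8769,0.4806)
θ=16°: P = B + -1.12·ex + -2.68·ey = (-0.0047,0.5210)
θ=83°: B = A + 3.00·(cos83°, sin83°) = (0.3656, 2.9776)
θ=83°: |BD| = 10.0840
θ=83°: circle(B,8.00) ∩ circle(D,7.00): a=5.7858, h=5.5249
θ=83°:   candidates: C₊=(7.5248,6.5478) cross=55.714; C₋=(4.2620,-4.0094) cross=-55.714
θ=83°:   branch - wants cross < 0 → take C=(4.2620,-4.0094) (cross=-55.714)
θ=83°: ex = (C−B)/|BC| = (0.4870,-0.8734); ey = (0.8734,0.4870)
θ=83°: P = B + -1.12·ex + -2.68·ey = (-2.5205,2.6505)

θ=16°: -0.00 0.52
θ=83°: -2.52 2.65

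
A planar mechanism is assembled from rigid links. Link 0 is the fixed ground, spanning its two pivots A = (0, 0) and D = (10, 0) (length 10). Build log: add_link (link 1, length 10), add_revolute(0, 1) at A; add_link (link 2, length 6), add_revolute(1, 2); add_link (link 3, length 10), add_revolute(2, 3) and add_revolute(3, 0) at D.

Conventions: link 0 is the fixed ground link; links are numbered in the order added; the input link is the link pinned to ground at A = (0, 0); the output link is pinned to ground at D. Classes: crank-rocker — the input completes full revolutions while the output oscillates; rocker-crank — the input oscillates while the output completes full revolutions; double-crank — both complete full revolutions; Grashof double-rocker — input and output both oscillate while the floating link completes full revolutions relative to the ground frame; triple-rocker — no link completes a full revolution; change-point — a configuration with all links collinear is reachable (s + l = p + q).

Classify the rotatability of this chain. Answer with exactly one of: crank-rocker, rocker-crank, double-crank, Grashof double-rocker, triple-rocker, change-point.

lengths: ground=10, input=10, coupler=6, output=10
sorted: s=6 (shortest), l=10 (longest), p+q=20
s + l = 16 vs p + q = 20
s + l < p + q (Grashof) with shortest = coupler link → Grashof double-rocker

Grashof double-rocker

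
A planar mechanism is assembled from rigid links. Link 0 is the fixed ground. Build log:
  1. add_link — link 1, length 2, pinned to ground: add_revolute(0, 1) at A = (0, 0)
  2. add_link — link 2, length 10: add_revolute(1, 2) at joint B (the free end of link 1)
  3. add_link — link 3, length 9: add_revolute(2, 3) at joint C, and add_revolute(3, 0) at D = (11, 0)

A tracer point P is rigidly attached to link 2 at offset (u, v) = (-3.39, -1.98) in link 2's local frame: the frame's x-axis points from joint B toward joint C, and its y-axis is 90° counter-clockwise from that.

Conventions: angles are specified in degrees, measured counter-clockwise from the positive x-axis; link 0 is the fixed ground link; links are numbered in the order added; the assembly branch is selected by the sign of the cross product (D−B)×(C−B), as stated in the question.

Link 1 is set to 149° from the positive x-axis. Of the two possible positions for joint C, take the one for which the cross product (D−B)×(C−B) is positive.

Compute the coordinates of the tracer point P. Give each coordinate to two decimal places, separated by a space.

A=(0,0), D=(11.00,0)
B = A + 2.00·(cos149°, sin149°) = (-1.7143, 1.0301)
|BD| = 12.7560
circle(B,10.00) ∩ circle(D,9.00): a=7.1227, h=7.0190
  candidates: C₊=(5.9519,7.4510) cross=89.534; C₋=(4.8183,-6.5412) cross=-89.534
  branch + wants cross > 0 → take C=(5.9519,7.4510) (cross=89.534)
ex = (C−B)/|BC| = (0.7666,0.6421); ey = (-0.6421,0.7666)
P = B + -3.39·ex + -1.98·ey = (-3.0419,-2.6645)

-3.04 -2.66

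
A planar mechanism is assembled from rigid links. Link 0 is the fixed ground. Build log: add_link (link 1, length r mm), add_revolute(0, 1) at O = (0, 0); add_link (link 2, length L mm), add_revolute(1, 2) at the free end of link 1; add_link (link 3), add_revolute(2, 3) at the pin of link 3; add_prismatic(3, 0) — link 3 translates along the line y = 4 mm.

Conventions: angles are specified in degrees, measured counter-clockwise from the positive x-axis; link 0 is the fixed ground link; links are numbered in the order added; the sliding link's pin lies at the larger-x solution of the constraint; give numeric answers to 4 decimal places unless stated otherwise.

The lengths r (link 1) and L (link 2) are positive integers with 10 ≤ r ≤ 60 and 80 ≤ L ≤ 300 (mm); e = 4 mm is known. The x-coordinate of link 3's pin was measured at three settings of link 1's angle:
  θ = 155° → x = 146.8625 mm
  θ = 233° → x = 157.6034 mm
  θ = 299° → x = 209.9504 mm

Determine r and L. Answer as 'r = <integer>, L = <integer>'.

constraint per measurement: (x − r cos θ)² + (r sin θ − e)² = L²
subtracting the θ₁ and θ₂ equations cancels the r² and L² terms:
r = (x₁² − x₂²) / (2[(x₁cos θ₁ + e sin θ₁) − (x₂cos θ₂ + e sin θ₂)]) = 49.0004 → r = 49
L² = (x₁ − r cos θ₁)² + (r sin θ₁ − e)² = 36863.9850 → L = 192.0000 → L = 192
check at θ₃=299°: x = 209.9504 (printed 209.9504) ✓

r = 49, L = 192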